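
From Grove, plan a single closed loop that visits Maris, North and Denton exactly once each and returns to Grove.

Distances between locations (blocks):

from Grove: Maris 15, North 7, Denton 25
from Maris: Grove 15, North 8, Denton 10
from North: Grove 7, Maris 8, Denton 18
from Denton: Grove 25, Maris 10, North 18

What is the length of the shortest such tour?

Shortest round trip = 50 blocks.

There are 3 distinct closed tours to check (reversals are equivalent).
Grove → Maris → North → Denton → Grove: 15+8+18+25 = 66
Grove → Maris → Denton → North → Grove: 15+10+18+7 = 50
Grove → North → Maris → Denton → Grove: 7+8+10+25 = 50
The minimum is 50.
One optimal route: Grove → Maris → Denton → North → Grove (or its reverse).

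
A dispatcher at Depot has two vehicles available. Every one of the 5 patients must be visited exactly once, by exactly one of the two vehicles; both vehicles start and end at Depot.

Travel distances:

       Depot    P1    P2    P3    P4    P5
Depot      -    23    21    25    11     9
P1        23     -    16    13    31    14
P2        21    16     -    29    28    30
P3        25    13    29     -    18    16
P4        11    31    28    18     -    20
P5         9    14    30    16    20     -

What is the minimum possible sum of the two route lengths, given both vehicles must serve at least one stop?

There are 2^4 − 1 = 15 ways to divide the 5 stops into two non-empty groups. For each, the best each vehicle can do is its own shortest tour through its group:
  {P1} + {P2, P3, P4, P5}: 46 + 92 = 138
  {P2} + {P1, P3, P4, P5}: 42 + 65 = 107
  {P1, P2} + {P3, P4, P5}: 60 + 54 = 114
  {P3} + {P1, P2, P4, P5}: 50 + 78 = 128
  {P1, P3} + {P2, P4, P5}: 61 + 78 = 139
  {P2, P3} + {P1, P4, P5}: 75 + 65 = 140
  … (15 splits in total)
  {P4} + {P1, P2, P3, P5}: 22 + 75 = 97  ← best
Best: vehicle 1 Depot → P4 → Depot = 22; vehicle 2 Depot → P2 → P1 → P3 → P5 → Depot = 75; combined 97.

Minimum combined distance: 97.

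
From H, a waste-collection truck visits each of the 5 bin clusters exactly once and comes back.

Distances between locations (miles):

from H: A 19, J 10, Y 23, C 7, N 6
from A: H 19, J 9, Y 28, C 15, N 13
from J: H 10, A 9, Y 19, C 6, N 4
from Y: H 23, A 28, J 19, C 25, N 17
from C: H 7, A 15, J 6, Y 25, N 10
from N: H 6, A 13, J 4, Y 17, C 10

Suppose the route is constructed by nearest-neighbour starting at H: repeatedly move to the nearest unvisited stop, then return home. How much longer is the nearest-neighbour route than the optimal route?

Excess over optimum: 9 miles.

From H: N=6, C=7, J=10, A=19, Y=23 → choose N (6).
From N: J=4, C=10, A=13, Y=17 → choose J (4).
From J: C=6, A=9, Y=19 → choose C (6).
From C: A=15, Y=25 → choose A (15).
From A: Y=28 → choose Y (28).
NN route H → N → J → C → A → Y → H costs 82.
Optimal: H → C → A → J → Y → N → H costs 73 (by enumerating all 60 distinct tours).
Excess = 82 − 73 = 9.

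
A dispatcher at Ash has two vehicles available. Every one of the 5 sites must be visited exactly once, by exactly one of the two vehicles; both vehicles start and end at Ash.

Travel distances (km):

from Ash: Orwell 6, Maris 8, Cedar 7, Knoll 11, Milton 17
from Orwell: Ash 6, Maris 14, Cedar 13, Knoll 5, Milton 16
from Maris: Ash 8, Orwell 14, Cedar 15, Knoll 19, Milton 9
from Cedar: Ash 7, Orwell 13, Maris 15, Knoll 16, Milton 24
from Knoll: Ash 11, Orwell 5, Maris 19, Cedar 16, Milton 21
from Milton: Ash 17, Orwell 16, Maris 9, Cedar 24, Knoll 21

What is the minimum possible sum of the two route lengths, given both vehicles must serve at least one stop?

63 km — the smallest possible combined total.

There are 2^4 − 1 = 15 ways to divide the 5 stops into two non-empty groups. For each, the best each vehicle can do is its own shortest tour through its group:
  {Orwell} + {Maris, Cedar, Knoll, Milton}: 12 + 61 = 73
  {Maris} + {Orwell, Cedar, Knoll, Milton}: 16 + 61 = 77
  {Orwell, Maris} + {Cedar, Knoll, Milton}: 28 + 61 = 89
  {Cedar} + {Orwell, Maris, Knoll, Milton}: 14 + 49 = 63
  {Orwell, Cedar} + {Maris, Knoll, Milton}: 26 + 49 = 75
  {Maris, Cedar} + {Orwell, Knoll, Milton}: 30 + 49 = 79
  … (15 splits in total)
Best: vehicle 1 Ash → Cedar → Ash = 14; vehicle 2 Ash → Orwell → Knoll → Milton → Maris → Ash = 49; combined 63.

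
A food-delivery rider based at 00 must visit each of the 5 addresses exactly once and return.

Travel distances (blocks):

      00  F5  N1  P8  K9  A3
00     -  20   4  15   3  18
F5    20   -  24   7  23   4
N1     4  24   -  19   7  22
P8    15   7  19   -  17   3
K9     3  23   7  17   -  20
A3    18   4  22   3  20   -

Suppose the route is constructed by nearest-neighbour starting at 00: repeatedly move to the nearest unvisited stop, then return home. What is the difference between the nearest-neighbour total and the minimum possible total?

From 00: K9=3, N1=4, P8=15, A3=18, F5=20 → choose K9 (3).
From K9: N1=7, P8=17, A3=20, F5=23 → choose N1 (7).
From N1: P8=19, A3=22, F5=24 → choose P8 (19).
From P8: A3=3, F5=7 → choose A3 (3).
From A3: F5=4 → choose F5 (4).
NN route 00 → K9 → N1 → P8 → A3 → F5 → 00 costs 56.
Optimal: 00 → F5 → A3 → P8 → K9 → N1 → 00 costs 55 (by enumerating all 60 distinct tours).
Excess = 56 − 55 = 1.

The nearest-neighbour route is 1 blocks longer than optimal.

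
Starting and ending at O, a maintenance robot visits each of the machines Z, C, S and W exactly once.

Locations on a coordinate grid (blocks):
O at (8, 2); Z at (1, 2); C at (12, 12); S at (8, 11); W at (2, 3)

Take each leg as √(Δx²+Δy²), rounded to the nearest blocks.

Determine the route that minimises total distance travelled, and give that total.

33 blocks — the shortest possible round trip.

O-Z-C-S-W-O: 7+15+4+10+6 = 42
O-Z-C-W-S-O: 7+15+13+10+9 = 54
O-Z-S-C-W-O: 7+11+4+13+6 = 41
O-Z-S-W-C-O: 7+11+10+13+11 = 52
O-Z-W-C-S-O: 7+1+13+4+9 = 34
O-Z-W-S-C-O: 7+1+10+4+11 = 33
O-C-Z-S-W-O: 11+15+11+10+6 = 53
O-C-Z-W-S-O: 11+15+1+10+9 = 46
O-C-S-Z-W-O: 11+4+11+1+6 = 33
O-C-W-Z-S-O: 11+13+1+11+9 = 45
O-S-Z-C-W-O: 9+11+15+13+6 = 54
O-S-C-Z-W-O: 9+4+15+1+6 = 35
The minimum is 33.
One optimal route: O → Z → W → S → C → O (or its reverse).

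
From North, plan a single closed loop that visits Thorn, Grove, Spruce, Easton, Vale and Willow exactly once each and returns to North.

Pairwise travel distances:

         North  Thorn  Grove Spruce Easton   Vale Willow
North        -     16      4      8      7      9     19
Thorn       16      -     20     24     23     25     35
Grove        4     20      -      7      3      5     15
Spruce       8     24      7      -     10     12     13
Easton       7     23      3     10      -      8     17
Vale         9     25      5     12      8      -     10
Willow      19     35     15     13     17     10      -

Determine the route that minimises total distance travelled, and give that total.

With 6 stops there are 6!/2 = 360 distinct round trips (a route and its reverse cost the same).
North→Thorn→Grove→Spruce→Easton→Vale→Willow→North: 16+20+7+10+8+10+19 = 90
North→Thorn→Grove→Spruce→Easton→Willow→Vale→North: 16+20+7+10+17+10+9 = 89
North→Thorn→Grove→Spruce→Vale→Easton→Willow→North: 16+20+7+12+8+17+19 = 99
North→Thorn→Grove→Spruce→Vale→Willow→Easton→North: 16+20+7+12+10+17+7 = 89
North→Thorn→Grove→Spruce→Willow→Easton→Vale→North: 16+20+7+13+17+8+9 = 90
North→Thorn→Grove→Spruce→Willow→Vale→Easton→North: 16+20+7+13+10+8+7 = 81
North→Thorn→Grove→Easton→Spruce→Vale→Willow→North: 16+20+3+10+12+10+19 = 90
North→Thorn→Grove→Easton→Spruce→Willow→Vale→North: 16+20+3+10+13+10+9 = 81
… (352 more)
North→Thorn→Grove→Easton→Vale→Willow→Spruce→North: 16+20+3+8+10+13+8 = 78  ← best
The minimum is 78.
One optimal route: North → Thorn → Grove → Easton → Vale → Willow → Spruce → North (or its reverse).

78 — the shortest possible round trip.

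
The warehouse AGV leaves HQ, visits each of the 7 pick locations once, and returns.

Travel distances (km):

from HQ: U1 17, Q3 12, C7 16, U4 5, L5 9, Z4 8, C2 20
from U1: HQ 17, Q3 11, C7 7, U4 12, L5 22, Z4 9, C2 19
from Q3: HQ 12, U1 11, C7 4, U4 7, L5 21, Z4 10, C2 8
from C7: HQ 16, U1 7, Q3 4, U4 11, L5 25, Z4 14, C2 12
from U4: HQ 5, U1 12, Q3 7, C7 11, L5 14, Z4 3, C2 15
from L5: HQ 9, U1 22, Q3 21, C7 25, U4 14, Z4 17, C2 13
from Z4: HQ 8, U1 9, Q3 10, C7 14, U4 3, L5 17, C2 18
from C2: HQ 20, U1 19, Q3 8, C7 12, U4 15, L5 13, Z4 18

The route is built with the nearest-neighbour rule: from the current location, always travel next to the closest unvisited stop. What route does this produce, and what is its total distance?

HQ → [U4:5 / Z4:8 / L5:9 / Q3:12 / C7:16 / U1:17 / C2:20] → U4 (5)
U4 → [Z4:3 / Q3:7 / C7:11 / U1:12 / L5:14 / C2:15] → Z4 (3)
Z4 → [U1:9 / Q3:10 / C7:14 / L5:17 / C2:18] → U1 (9)
U1 → [C7:7 / Q3:11 / C2:19 / L5:22] → C7 (7)
C7 → [Q3:4 / C2:12 / L5:25] → Q3 (4)
Q3 → [C2:8 / L5:21] → C2 (8)
C2 → [L5:13] → L5 (13)
Return L5→HQ: 9.
Total = 5 + 3 + 9 + 7 + 4 + 8 + 13 + 9 = 58.

Total distance 58 km via the nearest-neighbour route HQ → U4 → Z4 → U1 → C7 → Q3 → C2 → L5 → HQ.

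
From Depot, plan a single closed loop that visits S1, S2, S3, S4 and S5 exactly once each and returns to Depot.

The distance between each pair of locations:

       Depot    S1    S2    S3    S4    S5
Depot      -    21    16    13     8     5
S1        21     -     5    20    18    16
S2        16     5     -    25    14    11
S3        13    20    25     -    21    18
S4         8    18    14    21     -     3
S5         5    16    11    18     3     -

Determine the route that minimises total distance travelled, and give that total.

Depot → S1 → S2 → S3 → S4 → S5 → Depot: 21+5+25+21+3+5 = 80
Depot → S1 → S2 → S3 → S5 → S4 → Depot: 21+5+25+18+3+8 = 80
Depot → S1 → S2 → S4 → S3 → S5 → Depot: 21+5+14+21+18+5 = 84
Depot → S1 → S2 → S4 → S5 → S3 → Depot: 21+5+14+3+18+13 = 74
Depot → S1 → S2 → S5 → S3 → S4 → Depot: 21+5+11+18+21+8 = 84
Depot → S1 → S2 → S5 → S4 → S3 → Depot: 21+5+11+3+21+13 = 74
Depot → S1 → S3 → S2 → S4 → S5 → Depot: 21+20+25+14+3+5 = 88
Depot → S1 → S3 → S2 → S5 → S4 → Depot: 21+20+25+11+3+8 = 88
Depot → S1 → S3 → S4 → S2 → S5 → Depot: 21+20+21+14+11+5 = 92
Depot → S1 → S3 → S4 → S5 → S2 → Depot: 21+20+21+3+11+16 = 92
Depot → S1 → S3 → S5 → S2 → S4 → Depot: 21+20+18+11+14+8 = 92
Depot → S1 → S3 → S5 → S4 → S2 → Depot: 21+20+18+3+14+16 = 92
Depot → S1 → S4 → S2 → S3 → S5 → Depot: 21+18+14+25+18+5 = 101
Depot → S1 → S4 → S2 → S5 → S3 → Depot: 21+18+14+11+18+13 = 95
… (46 more)
Depot → S3 → S1 → S2 → S4 → S5 → Depot: 13+20+5+14+3+5 = 60  ← best
The minimum is 60.
One optimal route: Depot → S3 → S1 → S2 → S4 → S5 → Depot (or its reverse).

Shortest round trip = 60.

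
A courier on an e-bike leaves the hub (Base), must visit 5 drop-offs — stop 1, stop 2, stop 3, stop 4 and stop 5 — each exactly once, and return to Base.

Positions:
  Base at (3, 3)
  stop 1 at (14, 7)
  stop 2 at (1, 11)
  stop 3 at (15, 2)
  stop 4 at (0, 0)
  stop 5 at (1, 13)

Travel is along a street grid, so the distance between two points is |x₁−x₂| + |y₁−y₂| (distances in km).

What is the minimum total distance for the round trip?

Minimum total distance: 58 km.

There are 60 distinct closed tours to check (reversals are equivalent).
Base - stop 1 - stop 2 - stop 3 - stop 4 - stop 5 - Base: 15+17+23+17+14+12 = 98
Base - stop 1 - stop 2 - stop 3 - stop 5 - stop 4 - Base: 15+17+23+25+14+6 = 100
Base - stop 1 - stop 2 - stop 4 - stop 3 - stop 5 - Base: 15+17+12+17+25+12 = 98
Base - stop 1 - stop 2 - stop 4 - stop 5 - stop 3 - Base: 15+17+12+14+25+13 = 96
Base - stop 1 - stop 2 - stop 5 - stop 3 - stop 4 - Base: 15+17+2+25+17+6 = 82
Base - stop 1 - stop 2 - stop 5 - stop 4 - stop 3 - Base: 15+17+2+14+17+13 = 78
Base - stop 1 - stop 3 - stop 2 - stop 4 - stop 5 - Base: 15+6+23+12+14+12 = 82
Base - stop 1 - stop 3 - stop 2 - stop 5 - stop 4 - Base: 15+6+23+2+14+6 = 66
Base - stop 1 - stop 3 - stop 4 - stop 2 - stop 5 - Base: 15+6+17+12+2+12 = 64
Base - stop 1 - stop 3 - stop 4 - stop 5 - stop 2 - Base: 15+6+17+14+2+10 = 64
Base - stop 1 - stop 3 - stop 5 - stop 2 - stop 4 - Base: 15+6+25+2+12+6 = 66
Base - stop 1 - stop 3 - stop 5 - stop 4 - stop 2 - Base: 15+6+25+14+12+10 = 82
Base - stop 1 - stop 4 - stop 2 - stop 3 - stop 5 - Base: 15+21+12+23+25+12 = 108
Base - stop 1 - stop 4 - stop 2 - stop 5 - stop 3 - Base: 15+21+12+2+25+13 = 88
… (46 more)
Base - stop 3 - stop 1 - stop 2 - stop 5 - stop 4 - Base: 13+6+17+2+14+6 = 58  ← best
The minimum is 58.
One optimal route: Base → stop 3 → stop 1 → stop 2 → stop 5 → stop 4 → Base (or its reverse).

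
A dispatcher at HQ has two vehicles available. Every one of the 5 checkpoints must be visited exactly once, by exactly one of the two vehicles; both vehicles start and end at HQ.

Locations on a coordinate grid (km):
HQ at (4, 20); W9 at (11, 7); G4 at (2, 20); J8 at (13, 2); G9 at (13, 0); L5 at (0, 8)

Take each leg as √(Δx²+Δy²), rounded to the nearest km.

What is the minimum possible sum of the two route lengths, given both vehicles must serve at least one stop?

There are 2^4 − 1 = 15 ways to divide the 5 stops into two non-empty groups. For each, the best each vehicle can do is its own shortest tour through its group:
  {W9} + {G4, J8, G9, L5}: 30 + 51 = 81
  {G4} + {W9, J8, G9, L5}: 4 + 50 = 54
  {W9, G4} + {J8, G9, L5}: 33 + 50 = 83
  {J8} + {W9, G4, G9, L5}: 40 + 51 = 91
  {W9, J8} + {G4, G9, L5}: 40 + 51 = 91
  {G4, J8} + {W9, G9, L5}: 43 + 50 = 93
  … (15 splits in total)
Best: vehicle 1 HQ → G4 → HQ = 4; vehicle 2 HQ → W9 → J8 → G9 → L5 → HQ = 50; combined 54.

54 km — the smallest possible combined total.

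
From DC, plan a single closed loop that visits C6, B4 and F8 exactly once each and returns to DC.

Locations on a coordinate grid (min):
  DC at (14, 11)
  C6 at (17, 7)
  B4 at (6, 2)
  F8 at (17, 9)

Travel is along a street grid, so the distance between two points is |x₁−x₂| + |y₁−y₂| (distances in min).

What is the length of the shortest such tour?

DC→C6→B4→F8→DC: 7+16+18+5 = 46
DC→C6→F8→B4→DC: 7+2+18+17 = 44
DC→B4→C6→F8→DC: 17+16+2+5 = 40
The minimum is 40.
One optimal route: DC → B4 → C6 → F8 → DC (or its reverse).

40 min — the shortest possible round trip.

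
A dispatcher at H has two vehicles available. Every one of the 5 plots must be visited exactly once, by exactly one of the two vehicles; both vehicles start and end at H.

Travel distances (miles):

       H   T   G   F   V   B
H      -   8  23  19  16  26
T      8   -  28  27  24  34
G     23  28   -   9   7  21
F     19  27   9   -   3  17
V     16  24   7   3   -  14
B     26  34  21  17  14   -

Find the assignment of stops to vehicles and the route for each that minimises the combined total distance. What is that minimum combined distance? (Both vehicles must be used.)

There are 2^4 − 1 = 15 ways to divide the 5 stops into two non-empty groups. For each, the best each vehicle can do is its own shortest tour through its group:
  {T} + {G, F, V, B}: 16 + 75 = 91
  {G} + {T, F, V, B}: 46 + 78 = 124
  {T, G} + {F, V, B}: 59 + 62 = 121
  {F} + {T, G, V, B}: 38 + 83 = 121
  {T, F} + {G, V, B}: 54 + 70 = 124
  {G, F} + {T, V, B}: 51 + 72 = 123
  … (15 splits in total)
Best: vehicle 1 H → T → H = 16; vehicle 2 H → G → F → V → B → H = 75; combined 91.

91 miles — the smallest possible combined total.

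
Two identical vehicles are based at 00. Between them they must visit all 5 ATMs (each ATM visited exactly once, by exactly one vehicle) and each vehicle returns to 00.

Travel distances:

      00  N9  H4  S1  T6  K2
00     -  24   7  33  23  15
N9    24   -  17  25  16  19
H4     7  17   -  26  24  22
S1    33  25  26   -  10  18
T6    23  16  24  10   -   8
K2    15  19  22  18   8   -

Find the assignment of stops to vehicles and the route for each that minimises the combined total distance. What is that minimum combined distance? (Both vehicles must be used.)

96 — the smallest possible combined total.

Check every non-empty split of the stops between the two vehicles; for each half take its own optimal tour:
  {N9} + {H4, S1, T6, K2}: 48 + 66 = 114
  {H4} + {N9, S1, T6, K2}: 14 + 82 = 96
  {N9, H4} + {S1, T6, K2}: 48 + 66 = 114
  {S1} + {N9, H4, T6, K2}: 66 + 63 = 129
  {N9, S1} + {H4, T6, K2}: 82 + 54 = 136
  {H4, S1} + {N9, T6, K2}: 66 + 63 = 129
  … (15 splits in total)
Best: vehicle 1 00 → H4 → 00 = 14; vehicle 2 00 → N9 → S1 → T6 → K2 → 00 = 82; combined 96.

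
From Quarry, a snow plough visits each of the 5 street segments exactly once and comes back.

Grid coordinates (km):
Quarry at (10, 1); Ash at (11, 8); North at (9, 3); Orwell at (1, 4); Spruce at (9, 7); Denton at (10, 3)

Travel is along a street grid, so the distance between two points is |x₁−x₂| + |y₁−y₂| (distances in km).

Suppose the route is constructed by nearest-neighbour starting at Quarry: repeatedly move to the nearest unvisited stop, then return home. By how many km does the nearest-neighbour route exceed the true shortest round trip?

Quarry: Denton=2, North=3, Spruce=7, Ash=8, Orwell=12 ⇒ Denton
Denton: North=1, Spruce=5, Ash=6, Orwell=10 ⇒ North
North: Spruce=4, Ash=7, Orwell=9 ⇒ Spruce
Spruce: Ash=3, Orwell=11 ⇒ Ash
Ash: Orwell=14 ⇒ Orwell
NN route Quarry → Denton → North → Spruce → Ash → Orwell → Quarry costs 36.
Optimal: Quarry → Ash → Spruce → Orwell → North → Denton → Quarry costs 34 (by enumerating all 60 distinct tours).
Excess = 36 − 34 = 2.

Excess over optimum: 2 km.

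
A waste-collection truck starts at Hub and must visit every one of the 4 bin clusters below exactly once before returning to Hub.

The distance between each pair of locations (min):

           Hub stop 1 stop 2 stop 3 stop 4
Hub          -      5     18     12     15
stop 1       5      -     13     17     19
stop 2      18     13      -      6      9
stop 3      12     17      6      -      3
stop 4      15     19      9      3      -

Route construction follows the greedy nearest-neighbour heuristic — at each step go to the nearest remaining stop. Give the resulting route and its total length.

At Hub the remaining stops are stop 1 5, stop 3 12, stop 4 15, stop 2 18; go to stop 1.
At stop 1 the remaining stops are stop 2 13, stop 3 17, stop 4 19; go to stop 2.
At stop 2 the remaining stops are stop 3 6, stop 4 9; go to stop 3.
At stop 3 the remaining stops are stop 4 3; go to stop 4.
Return stop 4→Hub: 15.
Total = 5 + 13 + 6 + 3 + 15 = 42.

Total distance 42 min via the nearest-neighbour route Hub → stop 1 → stop 2 → stop 3 → stop 4 → Hub.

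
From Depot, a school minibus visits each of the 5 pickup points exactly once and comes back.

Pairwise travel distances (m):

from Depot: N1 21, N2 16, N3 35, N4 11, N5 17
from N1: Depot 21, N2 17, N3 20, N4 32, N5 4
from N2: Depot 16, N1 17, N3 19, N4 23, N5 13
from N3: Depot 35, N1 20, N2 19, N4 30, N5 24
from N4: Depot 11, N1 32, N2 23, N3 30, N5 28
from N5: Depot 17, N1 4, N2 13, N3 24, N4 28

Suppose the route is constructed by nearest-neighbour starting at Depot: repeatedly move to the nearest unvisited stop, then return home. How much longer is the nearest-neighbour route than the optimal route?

12 m longer than the optimal tour.

Depot: N4=11, N2=16, N5=17, N1=21, N3=35 ⇒ N4
N4: N2=23, N5=28, N3=30, N1=32 ⇒ N2
N2: N5=13, N1=17, N3=19 ⇒ N5
N5: N1=4, N3=24 ⇒ N1
N1: N3=20 ⇒ N3
NN route Depot → N4 → N2 → N5 → N1 → N3 → Depot costs 106.
Optimal: Depot → N2 → N5 → N1 → N3 → N4 → Depot costs 94 (by enumerating all 60 distinct tours).
Excess = 106 − 94 = 12.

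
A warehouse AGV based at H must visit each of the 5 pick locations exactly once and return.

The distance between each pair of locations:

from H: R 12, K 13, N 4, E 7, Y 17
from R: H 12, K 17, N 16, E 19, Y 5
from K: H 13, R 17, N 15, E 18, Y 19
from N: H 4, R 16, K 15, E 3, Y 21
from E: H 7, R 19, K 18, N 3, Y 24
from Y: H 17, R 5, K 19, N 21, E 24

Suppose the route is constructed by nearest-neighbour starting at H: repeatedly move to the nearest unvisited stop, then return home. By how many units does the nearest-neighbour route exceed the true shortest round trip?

From H: N=4, E=7, R=12, K=13, Y=17 → choose N (4).
From N: E=3, K=15, R=16, Y=21 → choose E (3).
From E: K=18, R=19, Y=24 → choose K (18).
From K: R=17, Y=19 → choose R (17).
From R: Y=5 → choose Y (5).
NN route H → N → E → K → R → Y → H costs 64.
Optimal: H → R → Y → K → N → E → H costs 61 (by enumerating all 60 distinct tours).
Excess = 64 − 61 = 3.

The nearest-neighbour route is 3 longer than optimal.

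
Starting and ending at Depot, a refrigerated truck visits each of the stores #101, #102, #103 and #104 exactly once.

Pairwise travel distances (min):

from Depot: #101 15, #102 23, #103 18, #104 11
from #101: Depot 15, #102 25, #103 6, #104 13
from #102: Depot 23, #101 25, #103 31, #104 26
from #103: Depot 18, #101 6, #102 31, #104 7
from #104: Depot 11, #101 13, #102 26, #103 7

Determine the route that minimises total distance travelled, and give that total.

Minimum total distance: 72 min.

There are 12 distinct closed tours to check (reversals are equivalent).
Depot→#101→#102→#103→#104→Depot: 15+25+31+7+11 = 89
Depot→#101→#102→#104→#103→Depot: 15+25+26+7+18 = 91
Depot→#101→#103→#102→#104→Depot: 15+6+31+26+11 = 89
Depot→#101→#103→#104→#102→Depot: 15+6+7+26+23 = 77
Depot→#101→#104→#102→#103→Depot: 15+13+26+31+18 = 103
Depot→#101→#104→#103→#102→Depot: 15+13+7+31+23 = 89
Depot→#102→#101→#103→#104→Depot: 23+25+6+7+11 = 72
Depot→#102→#101→#104→#103→Depot: 23+25+13+7+18 = 86
Depot→#102→#103→#101→#104→Depot: 23+31+6+13+11 = 84
Depot→#102→#104→#101→#103→Depot: 23+26+13+6+18 = 86
Depot→#103→#101→#102→#104→Depot: 18+6+25+26+11 = 86
Depot→#103→#102→#101→#104→Depot: 18+31+25+13+11 = 98
The minimum is 72.
One optimal route: Depot → #102 → #101 → #103 → #104 → Depot (or its reverse).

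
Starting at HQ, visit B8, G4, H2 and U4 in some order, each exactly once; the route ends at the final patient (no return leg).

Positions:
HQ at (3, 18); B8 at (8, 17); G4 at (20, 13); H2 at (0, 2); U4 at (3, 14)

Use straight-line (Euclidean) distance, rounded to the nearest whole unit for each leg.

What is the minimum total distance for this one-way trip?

46 — the minimum one-way total.

There are 4! = 24 possible orderings.
HQ→B8→G4→H2→U4: 5+13+23+12 = 53
HQ→B8→G4→U4→H2: 5+13+17+12 = 47
HQ→B8→H2→G4→U4: 5+17+23+17 = 62
HQ→B8→H2→U4→G4: 5+17+12+17 = 51
HQ→B8→U4→G4→H2: 5+6+17+23 = 51
HQ→B8→U4→H2→G4: 5+6+12+23 = 46
HQ→G4→B8→H2→U4: 18+13+17+12 = 60
HQ→G4→B8→U4→H2: 18+13+6+12 = 49
HQ→G4→H2→B8→U4: 18+23+17+6 = 64
HQ→G4→H2→U4→B8: 18+23+12+6 = 59
HQ→G4→U4→B8→H2: 18+17+6+17 = 58
HQ→G4→U4→H2→B8: 18+17+12+17 = 64
HQ→H2→B8→G4→U4: 16+17+13+17 = 63
HQ→H2→B8→U4→G4: 16+17+6+17 = 56
… (10 more)
The minimum is 46.
One shortest path: HQ → B8 → U4 → H2 → G4.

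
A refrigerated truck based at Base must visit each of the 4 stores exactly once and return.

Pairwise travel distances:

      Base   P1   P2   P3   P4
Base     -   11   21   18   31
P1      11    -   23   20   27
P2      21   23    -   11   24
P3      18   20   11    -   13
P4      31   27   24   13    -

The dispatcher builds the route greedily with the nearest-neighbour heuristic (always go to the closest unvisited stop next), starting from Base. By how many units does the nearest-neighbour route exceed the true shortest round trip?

The nearest-neighbour route is 14 longer than optimal.

Base: P1=11, P3=18, P2=21, P4=31 ⇒ P1
P1: P3=20, P2=23, P4=27 ⇒ P3
P3: P2=11, P4=13 ⇒ P2
P2: P4=24 ⇒ P4
NN route Base → P1 → P3 → P2 → P4 → Base costs 97.
Optimal: Base → P1 → P4 → P3 → P2 → Base costs 83 (by enumerating all 12 distinct tours).
Excess = 97 − 83 = 14.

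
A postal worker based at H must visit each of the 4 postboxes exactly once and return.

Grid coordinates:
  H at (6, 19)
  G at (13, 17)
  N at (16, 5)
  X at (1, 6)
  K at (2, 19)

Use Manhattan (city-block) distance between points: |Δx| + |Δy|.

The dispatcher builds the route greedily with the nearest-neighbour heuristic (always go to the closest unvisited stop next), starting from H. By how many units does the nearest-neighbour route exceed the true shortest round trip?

The nearest-neighbour route is 8 longer than optimal.

From H: K=4, G=9, X=18, N=24 → choose K (4).
From K: G=13, X=14, N=28 → choose G (13).
From G: N=15, X=23 → choose N (15).
From N: X=16 → choose X (16).
NN route H → K → G → N → X → H costs 66.
Optimal: H → G → N → X → K → H costs 58 (by enumerating all 12 distinct tours).
Excess = 66 − 58 = 8.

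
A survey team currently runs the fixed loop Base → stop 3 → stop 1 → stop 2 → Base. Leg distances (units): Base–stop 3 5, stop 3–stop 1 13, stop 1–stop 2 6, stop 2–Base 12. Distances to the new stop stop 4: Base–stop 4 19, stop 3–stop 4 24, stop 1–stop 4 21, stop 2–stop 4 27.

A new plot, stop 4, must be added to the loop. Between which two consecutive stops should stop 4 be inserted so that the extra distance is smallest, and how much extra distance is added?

Insertion cost between consecutive stops i–j is d(i,stop 4) + d(stop 4,j) − d(i,j):
  between Base and stop 3: 19 + 24 − 5 = 38
  between stop 3 and stop 1: 24 + 21 − 13 = 32
  between stop 1 and stop 2: 21 + 27 − 6 = 42
  between stop 2 and Base: 27 + 19 − 12 = 34
Cheapest insertion is between stop 3 and stop 1, adding 32.
New total = 36 + 32 = 68.

+32 — insert stop 4 between stop 3 and stop 1.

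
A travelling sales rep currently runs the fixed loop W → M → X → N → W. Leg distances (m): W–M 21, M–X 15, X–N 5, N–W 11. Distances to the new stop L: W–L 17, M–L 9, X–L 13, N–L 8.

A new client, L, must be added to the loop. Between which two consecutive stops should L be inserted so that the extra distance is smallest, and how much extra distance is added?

Insertion cost between consecutive stops i–j is d(i,L) + d(L,j) − d(i,j):
  between W and M: 17 + 9 − 21 = 5
  between M and X: 9 + 13 − 15 = 7
  between X and N: 13 + 8 − 5 = 16
  between N and W: 8 + 17 − 11 = 14
Cheapest insertion is between W and M, adding 5.
New total = 52 + 5 = 57.

Adding 5 m by placing L on the W–M leg.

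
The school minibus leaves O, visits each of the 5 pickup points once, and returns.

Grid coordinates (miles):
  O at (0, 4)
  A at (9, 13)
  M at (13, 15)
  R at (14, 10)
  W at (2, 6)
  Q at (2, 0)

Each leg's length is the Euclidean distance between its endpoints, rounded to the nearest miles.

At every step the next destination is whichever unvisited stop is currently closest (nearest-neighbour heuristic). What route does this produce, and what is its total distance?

Nearest-neighbour total = 48 miles; route O → W → Q → A → M → R → O.

O → [W:3 / Q:4 / A:13 / R:15 / M:17] → W (3)
W → [Q:6 / A:10 / R:13 / M:14] → Q (6)
Q → [A:15 / R:16 / M:19] → A (15)
A → [M:4 / R:6] → M (4)
M → [R:5] → R (5)
Return R→O: 15.
Total = 3 + 6 + 15 + 4 + 5 + 15 = 48.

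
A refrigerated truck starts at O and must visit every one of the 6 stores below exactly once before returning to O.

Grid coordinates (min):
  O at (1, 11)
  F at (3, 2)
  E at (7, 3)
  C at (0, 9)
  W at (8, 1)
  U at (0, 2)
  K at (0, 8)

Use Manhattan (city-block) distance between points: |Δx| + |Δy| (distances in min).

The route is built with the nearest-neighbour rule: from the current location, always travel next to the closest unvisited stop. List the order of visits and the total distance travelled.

38 min along O → C → K → U → F → E → W → O.

At O the remaining stops are C 3, K 4, U 10, F 11, E 14, W 17; go to C.
At C the remaining stops are K 1, U 7, F 10, E 13, W 16; go to K.
At K the remaining stops are U 6, F 9, E 12, W 15; go to U.
At U the remaining stops are F 3, E 8, W 9; go to F.
At F the remaining stops are E 5, W 6; go to E.
At E the remaining stops are W 3; go to W.
Return W→O: 17.
Total = 3 + 1 + 6 + 3 + 5 + 3 + 17 = 38.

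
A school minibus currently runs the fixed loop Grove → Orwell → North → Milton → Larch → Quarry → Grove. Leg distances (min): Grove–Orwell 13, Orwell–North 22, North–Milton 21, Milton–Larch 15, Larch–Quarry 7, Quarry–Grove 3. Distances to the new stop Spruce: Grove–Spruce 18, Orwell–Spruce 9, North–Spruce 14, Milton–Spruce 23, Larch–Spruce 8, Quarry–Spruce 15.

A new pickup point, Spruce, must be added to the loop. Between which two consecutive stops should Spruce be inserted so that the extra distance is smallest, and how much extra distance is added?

Insertion cost between consecutive stops i–j is d(i,Spruce) + d(Spruce,j) − d(i,j):
  between Grove and Orwell: 18 + 9 − 13 = 14
  between Orwell and North: 9 + 14 − 22 = 1
  between North and Milton: 14 + 23 − 21 = 16
  between Milton and Larch: 23 + 8 − 15 = 16
  between Larch and Quarry: 8 + 15 − 7 = 16
  between Quarry and Grove: 15 + 18 − 3 = 30
Cheapest insertion is between Orwell and North, adding 1.
New total = 81 + 1 = 82.

+1 min — insert Spruce between Orwell and North.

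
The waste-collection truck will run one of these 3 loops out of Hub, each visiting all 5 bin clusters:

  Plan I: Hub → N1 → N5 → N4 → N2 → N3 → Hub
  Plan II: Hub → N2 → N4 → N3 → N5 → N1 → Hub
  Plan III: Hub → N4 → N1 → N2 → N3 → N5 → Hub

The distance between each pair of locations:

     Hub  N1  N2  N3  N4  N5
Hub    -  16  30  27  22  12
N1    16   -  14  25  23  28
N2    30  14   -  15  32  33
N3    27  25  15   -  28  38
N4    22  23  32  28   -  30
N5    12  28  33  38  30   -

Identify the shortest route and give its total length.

Plan I: 16 + 28 + 30 + 32 + 15 + 27 = 148
Plan II: 30 + 32 + 28 + 38 + 28 + 16 = 172
Plan III: 22 + 23 + 14 + 15 + 38 + 12 = 124

Shortest is Plan III, total 124.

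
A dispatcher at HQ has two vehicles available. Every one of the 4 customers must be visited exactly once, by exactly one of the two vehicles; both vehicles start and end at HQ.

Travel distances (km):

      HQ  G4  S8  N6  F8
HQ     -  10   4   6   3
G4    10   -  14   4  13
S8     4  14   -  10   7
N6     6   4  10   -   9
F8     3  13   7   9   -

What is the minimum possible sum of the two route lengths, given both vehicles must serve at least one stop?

34 km — the smallest possible combined total.

Try each way of splitting the stops between the two vehicles (each non-empty) and, for each split, find the best tour for each vehicle:
  {G4} + {S8, N6, F8}: 20 + 26 = 46
  {S8} + {G4, N6, F8}: 8 + 26 = 34
  {G4, S8} + {N6, F8}: 28 + 18 = 46
  {N6} + {G4, S8, F8}: 12 + 34 = 46
  {G4, N6} + {S8, F8}: 20 + 14 = 34
  {S8, N6} + {G4, F8}: 20 + 26 = 46
  … (7 splits in total)
Best: vehicle 1 HQ → S8 → HQ = 8; vehicle 2 HQ → G4 → N6 → F8 → HQ = 26; combined 34.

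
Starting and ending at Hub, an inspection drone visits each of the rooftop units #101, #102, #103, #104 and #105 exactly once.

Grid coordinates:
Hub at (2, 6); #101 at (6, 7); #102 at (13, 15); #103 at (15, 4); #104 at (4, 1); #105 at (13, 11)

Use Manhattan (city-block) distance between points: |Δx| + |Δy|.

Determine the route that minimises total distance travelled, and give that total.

With 5 stops there are 5!/2 = 60 distinct round trips (a route and its reverse cost the same).
Hub → #101 → #102 → #103 → #104 → #105 → Hub: 5+15+13+14+19+16 = 82
Hub → #101 → #102 → #103 → #105 → #104 → Hub: 5+15+13+9+19+7 = 68
Hub → #101 → #102 → #104 → #103 → #105 → Hub: 5+15+23+14+9+16 = 82
Hub → #101 → #102 → #104 → #105 → #103 → Hub: 5+15+23+19+9+15 = 86
Hub → #101 → #102 → #105 → #103 → #104 → Hub: 5+15+4+9+14+7 = 54
Hub → #101 → #102 → #105 → #104 → #103 → Hub: 5+15+4+19+14+15 = 72
Hub → #101 → #103 → #102 → #104 → #105 → Hub: 5+12+13+23+19+16 = 88
Hub → #101 → #103 → #102 → #105 → #104 → Hub: 5+12+13+4+19+7 = 60
Hub → #101 → #103 → #104 → #102 → #105 → Hub: 5+12+14+23+4+16 = 74
Hub → #101 → #103 → #104 → #105 → #102 → Hub: 5+12+14+19+4+20 = 74
Hub → #101 → #103 → #105 → #102 → #104 → Hub: 5+12+9+4+23+7 = 60
Hub → #101 → #103 → #105 → #104 → #102 → Hub: 5+12+9+19+23+20 = 88
Hub → #101 → #104 → #102 → #103 → #105 → Hub: 5+8+23+13+9+16 = 74
Hub → #101 → #104 → #102 → #105 → #103 → Hub: 5+8+23+4+9+15 = 64
… (46 more)
The minimum is 54.
One optimal route: Hub → #101 → #102 → #105 → #103 → #104 → Hub (or its reverse).

Minimum total distance: 54.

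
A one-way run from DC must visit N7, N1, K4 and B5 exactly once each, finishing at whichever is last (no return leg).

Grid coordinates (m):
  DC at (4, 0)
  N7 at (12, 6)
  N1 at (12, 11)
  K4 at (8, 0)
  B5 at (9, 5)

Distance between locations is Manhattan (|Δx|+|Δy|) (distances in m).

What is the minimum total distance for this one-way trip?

There are 4! = 24 possible orderings.
DC→N7→N1→K4→B5: 14+5+15+6 = 40
DC→N7→N1→B5→K4: 14+5+9+6 = 34
DC→N7→K4→N1→B5: 14+10+15+9 = 48
DC→N7→K4→B5→N1: 14+10+6+9 = 39
DC→N7→B5→N1→K4: 14+4+9+15 = 42
DC→N7→B5→K4→N1: 14+4+6+15 = 39
DC→N1→N7→K4→B5: 19+5+10+6 = 40
DC→N1→N7→B5→K4: 19+5+4+6 = 34
DC→N1→K4→N7→B5: 19+15+10+4 = 48
DC→N1→K4→B5→N7: 19+15+6+4 = 44
DC→N1→B5→N7→K4: 19+9+4+10 = 42
DC→N1→B5→K4→N7: 19+9+6+10 = 44
DC→K4→N7→N1→B5: 4+10+5+9 = 28
DC→K4→N7→B5→N1: 4+10+4+9 = 27
… (10 more)
DC→K4→B5→N7→N1: 4+6+4+5 = 19  ← best
The minimum is 19.
One shortest path: DC → K4 → B5 → N7 → N1.

Minimum one-way distance = 19 m.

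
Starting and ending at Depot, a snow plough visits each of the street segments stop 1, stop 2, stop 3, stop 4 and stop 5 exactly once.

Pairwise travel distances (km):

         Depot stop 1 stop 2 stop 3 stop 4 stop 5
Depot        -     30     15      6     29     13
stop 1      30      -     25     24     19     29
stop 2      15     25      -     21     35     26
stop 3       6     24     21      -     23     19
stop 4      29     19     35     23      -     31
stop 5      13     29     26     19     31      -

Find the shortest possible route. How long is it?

Depot-stop 1-stop 2-stop 3-stop 4-stop 5-Depot: 30+25+21+23+31+13 = 143
Depot-stop 1-stop 2-stop 3-stop 5-stop 4-Depot: 30+25+21+19+31+29 = 155
Depot-stop 1-stop 2-stop 4-stop 3-stop 5-Depot: 30+25+35+23+19+13 = 145
Depot-stop 1-stop 2-stop 4-stop 5-stop 3-Depot: 30+25+35+31+19+6 = 146
Depot-stop 1-stop 2-stop 5-stop 3-stop 4-Depot: 30+25+26+19+23+29 = 152
Depot-stop 1-stop 2-stop 5-stop 4-stop 3-Depot: 30+25+26+31+23+6 = 141
Depot-stop 1-stop 3-stop 2-stop 4-stop 5-Depot: 30+24+21+35+31+13 = 154
Depot-stop 1-stop 3-stop 2-stop 5-stop 4-Depot: 30+24+21+26+31+29 = 161
Depot-stop 1-stop 3-stop 4-stop 2-stop 5-Depot: 30+24+23+35+26+13 = 151
Depot-stop 1-stop 3-stop 4-stop 5-stop 2-Depot: 30+24+23+31+26+15 = 149
Depot-stop 1-stop 3-stop 5-stop 2-stop 4-Depot: 30+24+19+26+35+29 = 163
Depot-stop 1-stop 3-stop 5-stop 4-stop 2-Depot: 30+24+19+31+35+15 = 154
Depot-stop 1-stop 4-stop 2-stop 3-stop 5-Depot: 30+19+35+21+19+13 = 137
Depot-stop 1-stop 4-stop 2-stop 5-stop 3-Depot: 30+19+35+26+19+6 = 135
… (46 more)
Depot-stop 3-stop 4-stop 1-stop 2-stop 5-Depot: 6+23+19+25+26+13 = 112  ← best
The minimum is 112.
One optimal route: Depot → stop 3 → stop 4 → stop 1 → stop 2 → stop 5 → Depot (or its reverse).

Minimum total distance: 112 km.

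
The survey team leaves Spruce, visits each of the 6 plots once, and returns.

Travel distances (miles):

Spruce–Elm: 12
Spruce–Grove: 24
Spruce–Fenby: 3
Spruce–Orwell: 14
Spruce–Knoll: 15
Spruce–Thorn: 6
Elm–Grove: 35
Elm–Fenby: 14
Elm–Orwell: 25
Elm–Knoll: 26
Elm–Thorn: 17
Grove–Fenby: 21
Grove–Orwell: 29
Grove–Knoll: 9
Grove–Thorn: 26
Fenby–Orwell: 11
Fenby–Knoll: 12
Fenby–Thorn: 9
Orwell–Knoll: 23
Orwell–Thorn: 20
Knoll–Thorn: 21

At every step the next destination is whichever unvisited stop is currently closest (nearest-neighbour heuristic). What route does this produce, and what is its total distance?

Total distance 110 miles via the nearest-neighbour route Spruce → Fenby → Thorn → Elm → Orwell → Knoll → Grove → Spruce.

Spruce → [Fenby:3 / Thorn:6 / Elm:12 / Orwell:14 / Knoll:15 / Grove:24] → Fenby (3)
Fenby → [Thorn:9 / Orwell:11 / Knoll:12 / Elm:14 / Grove:21] → Thorn (9)
Thorn → [Elm:17 / Orwell:20 / Knoll:21 / Grove:26] → Elm (17)
Elm → [Orwell:25 / Knoll:26 / Grove:35] → Orwell (25)
Orwell → [Knoll:23 / Grove:29] → Knoll (23)
Knoll → [Grove:9] → Grove (9)
Return Grove→Spruce: 24.
Total = 3 + 9 + 17 + 25 + 23 + 9 + 24 = 110.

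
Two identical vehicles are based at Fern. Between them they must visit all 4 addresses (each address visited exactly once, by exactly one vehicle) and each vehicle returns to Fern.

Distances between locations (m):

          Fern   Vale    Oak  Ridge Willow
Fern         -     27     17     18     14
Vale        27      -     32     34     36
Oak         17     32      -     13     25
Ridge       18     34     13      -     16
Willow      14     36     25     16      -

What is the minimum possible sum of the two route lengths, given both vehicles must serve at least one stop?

There are 2^3 − 1 = 7 ways to divide the 4 stops into two non-empty groups. For each, the best each vehicle can do is its own shortest tour through its group:
  {Vale} + {Oak, Ridge, Willow}: 54 + 60 = 114
  {Oak} + {Vale, Ridge, Willow}: 34 + 91 = 125
  {Vale, Oak} + {Ridge, Willow}: 76 + 48 = 124
  {Ridge} + {Vale, Oak, Willow}: 36 + 98 = 134
  {Vale, Ridge} + {Oak, Willow}: 79 + 56 = 135
  {Oak, Ridge} + {Vale, Willow}: 48 + 77 = 125
  … (7 splits in total)
Best: vehicle 1 Fern → Vale → Fern = 54; vehicle 2 Fern → Oak → Ridge → Willow → Fern = 60; combined 114.

Minimum combined distance: 114 m.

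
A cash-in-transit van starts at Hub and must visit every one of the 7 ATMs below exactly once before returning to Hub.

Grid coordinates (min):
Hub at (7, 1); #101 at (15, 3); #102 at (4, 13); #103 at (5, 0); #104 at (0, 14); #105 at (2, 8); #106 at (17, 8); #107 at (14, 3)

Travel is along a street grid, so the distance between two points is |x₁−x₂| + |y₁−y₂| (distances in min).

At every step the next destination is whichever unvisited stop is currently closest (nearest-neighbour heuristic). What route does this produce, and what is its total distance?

66 min along Hub → #103 → #105 → #102 → #104 → #106 → #101 → #107 → Hub.

Hub → [#103:3 / #107:9 / #101:10 / #105:12 / #102:15 / #106:17 / #104:20] → #103 (3)
#103 → [#105:11 / #107:12 / #101:13 / #102:14 / #104:19 / #106:20] → #105 (11)
#105 → [#102:7 / #104:8 / #106:15 / #107:17 / #101:18] → #102 (7)
#102 → [#104:5 / #106:18 / #107:20 / #101:21] → #104 (5)
#104 → [#106:23 / #107:25 / #101:26] → #106 (23)
#106 → [#101:7 / #107:8] → #101 (7)
#101 → [#107:1] → #107 (1)
Return #107→Hub: 9.
Total = 3 + 11 + 7 + 5 + 23 + 7 + 1 + 9 = 66.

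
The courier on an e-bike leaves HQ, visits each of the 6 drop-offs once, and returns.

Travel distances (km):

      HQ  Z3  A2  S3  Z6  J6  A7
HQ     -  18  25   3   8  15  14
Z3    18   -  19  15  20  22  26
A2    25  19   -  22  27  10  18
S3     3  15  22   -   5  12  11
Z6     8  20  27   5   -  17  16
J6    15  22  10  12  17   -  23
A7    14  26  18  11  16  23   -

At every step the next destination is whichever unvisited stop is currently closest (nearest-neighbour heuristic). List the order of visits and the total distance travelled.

At HQ the remaining stops are S3 3, Z6 8, A7 14, J6 15, Z3 18, A2 25; go to S3.
At S3 the remaining stops are Z6 5, A7 11, J6 12, Z3 15, A2 22; go to Z6.
At Z6 the remaining stops are A7 16, J6 17, Z3 20, A2 27; go to A7.
At A7 the remaining stops are A2 18, J6 23, Z3 26; go to A2.
At A2 the remaining stops are J6 10, Z3 19; go to J6.
At J6 the remaining stops are Z3 22; go to Z3.
Return Z3→HQ: 18.
Total = 3 + 5 + 16 + 18 + 10 + 22 + 18 = 92.

92 km along HQ → S3 → Z6 → A7 → A2 → J6 → Z3 → HQ.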